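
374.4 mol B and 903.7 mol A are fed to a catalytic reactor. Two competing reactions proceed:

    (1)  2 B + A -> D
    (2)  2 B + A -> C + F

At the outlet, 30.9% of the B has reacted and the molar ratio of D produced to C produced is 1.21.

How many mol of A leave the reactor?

Conversion of B: B consumed = 0.309 × 374.4 = 115.7 mol = 2ξ₁ + 2ξ₂.
Selectivity: 1ξ₁ / (1ξ₂) = 1.21 → ξ₁ = 1.21 ξ₂.
Substitute: (2·1.21 + 2) ξ₂ = 115.7 → ξ₂ = 26.17 mol, ξ₁ = 31.67 mol.
Outlet amounts (n = n₀ + Σ ν·ξ):
  B: 374.4 − 2(31.67) − 2(26.17) = 258.7
  A: 903.7 − 1(31.67) − 1(26.17) = 845.9
  D: 0 + 1(31.67) = 31.67
  C: 0 + 1(26.17) = 26.17
  F: 0 + 1(26.17) = 26.17

846 mol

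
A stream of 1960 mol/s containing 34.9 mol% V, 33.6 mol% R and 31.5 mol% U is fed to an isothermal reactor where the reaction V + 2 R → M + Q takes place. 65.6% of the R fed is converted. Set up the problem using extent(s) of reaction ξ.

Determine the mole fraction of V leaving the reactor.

R reacted = 0.656 × 658.6 = 432 mol/s; ν_R = −2, so ξ = 432/2 = 216 mol/s.
Outlet amounts (n = n₀ + ν ξ):
  V: 684 − 1(216) = 468
  R: 658.6 − 2(216) = 226.5
  M: 0 + 1(216) = 216
  Q: 0 + 1(216) = 216
  U: 617.4 (inert)
Total out = 1744 mol/s; y_V = 468 / 1744 = 0.2684.

0.268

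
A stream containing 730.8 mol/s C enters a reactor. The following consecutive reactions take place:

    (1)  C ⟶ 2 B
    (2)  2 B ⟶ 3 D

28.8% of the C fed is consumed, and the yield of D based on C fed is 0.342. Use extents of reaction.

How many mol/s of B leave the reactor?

254 mol/s

Conversion of C: C consumed = 1ξ₁ = 0.288 × 730.8 → ξ₁ = 210.5 mol/s.
Yield of D: 3ξ₂ / 730.8 = 0.342 → ξ₂ = 83.31 mol/s.
Outlet amounts (n = n₀ + Σ ν·ξ):
  C: 730.8 − 1(210.5) = 520.3
  B: 0 + 2(210.5) − 2(83.31) = 254.3
  D: 0 + 3(83.31) = 249.9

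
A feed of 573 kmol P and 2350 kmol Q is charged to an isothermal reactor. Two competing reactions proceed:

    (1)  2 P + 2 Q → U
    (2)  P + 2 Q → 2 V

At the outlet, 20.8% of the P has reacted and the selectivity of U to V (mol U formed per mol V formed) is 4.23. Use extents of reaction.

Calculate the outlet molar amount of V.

Conversion of P: P consumed = 0.208 × 573 = 119.2 kmol = 2ξ₁ + 1ξ₂.
Selectivity: 1ξ₁ / (2ξ₂) = 4.23 → ξ₁ = 8.46 ξ₂.
Substitute: (2·8.46 + 1) ξ₂ = 119.2 → ξ₂ = 6.651 kmol, ξ₁ = 56.27 kmol.
Outlet amounts (n = n₀ + Σ ν·ξ):
  P: 573 − 2(56.27) − 1(6.651) = 453.8
  Q: 2350 − 2(56.27) − 2(6.651) = 2224
  U: 0 + 1(56.27) = 56.27
  V: 0 + 2(6.651) = 13.3

13.3 kmol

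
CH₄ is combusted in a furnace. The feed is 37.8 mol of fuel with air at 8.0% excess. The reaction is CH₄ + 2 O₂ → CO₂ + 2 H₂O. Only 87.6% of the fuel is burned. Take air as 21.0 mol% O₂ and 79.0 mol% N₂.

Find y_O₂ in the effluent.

0.0362

Stoichiometric O₂ = 2 × 37.8 = 75.6 mol; O₂ fed = 75.6 × 1.080 = 81.65 mol.
N₂ fed = 81.65 × 79/21 = 307.2 mol.
Fuel reacted = 0.876 × 37.8 → ξ = 33.11 mol.
Outlet (n = n₀ + ν ξ):
  CH₄: 37.8 − 1(33.11) = 4.687
  O₂: 81.65 − 2(33.11) = 15.42
  N₂: 307.2 (inert)
  CO₂: 0 + 1(33.11) = 33.11
  H₂O: 0 + 2(33.11) = 66.23
Total out = 426.6 mol; y_O₂ = 15.42 / 426.6 = 0.03615.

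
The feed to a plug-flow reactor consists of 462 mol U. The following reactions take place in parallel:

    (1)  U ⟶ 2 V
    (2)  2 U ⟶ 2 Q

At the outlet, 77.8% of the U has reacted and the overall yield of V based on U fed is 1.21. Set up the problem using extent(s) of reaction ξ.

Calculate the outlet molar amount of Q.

79.9 mol

Yield of V: 2ξ₁ / 462 = 1.21 → ξ₁ = 279.5 mol.
Conversion of U: 1ξ₁ + 2ξ₂ = 0.778 × 462 = 359.4 → ξ₂ = 39.96 mol.
Outlet amounts (n = n₀ + Σ ν·ξ):
  U: 462 − 1(279.5) − 2(39.96) = 102.6
  V: 0 + 2(279.5) = 559
  Q: 0 + 2(39.96) = 79.93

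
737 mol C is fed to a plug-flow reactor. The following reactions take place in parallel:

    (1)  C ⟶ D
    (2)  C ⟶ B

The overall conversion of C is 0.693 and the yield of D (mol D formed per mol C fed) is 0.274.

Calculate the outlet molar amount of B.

Yield of D: 1ξ₁ / 737 = 0.274 → ξ₁ = 201.9 mol.
Conversion of C: 1ξ₁ + 1ξ₂ = 0.693 × 737 = 510.7 → ξ₂ = 308.8 mol.
Outlet amounts (n = n₀ + Σ ν·ξ):
  C: 737 − 1(201.9) − 1(308.8) = 226.3
  D: 0 + 1(201.9) = 201.9
  B: 0 + 1(308.8) = 308.8

309 mol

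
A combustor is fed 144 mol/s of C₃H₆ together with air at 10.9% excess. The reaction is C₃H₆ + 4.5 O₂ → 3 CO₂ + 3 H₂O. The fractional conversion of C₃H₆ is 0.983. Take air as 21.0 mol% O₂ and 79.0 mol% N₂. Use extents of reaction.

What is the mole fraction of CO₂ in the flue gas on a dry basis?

Stoichiometric O₂ = 4.5 × 144 = 648 mol/s; O₂ fed = 648 × 1.109 = 718.6 mol/s.
N₂ fed = 718.6 × 79/21 = 2703 mol/s.
Fuel reacted = 0.983 × 144 → ξ = 141.6 mol/s.
Outlet (n = n₀ + ν ξ):
  C₃H₆: 144 − 1(141.6) = 2.448
  O₂: 718.6 − 4.5(141.6) = 81.65
  N₂: 2703 (inert)
  CO₂: 0 + 3(141.6) = 424.7
  H₂O: 0 + 3(141.6) = 424.7
Dry total = 3212 mol/s; y_CO₂ (dry) = 424.7 / 3212 = 0.1322.

0.132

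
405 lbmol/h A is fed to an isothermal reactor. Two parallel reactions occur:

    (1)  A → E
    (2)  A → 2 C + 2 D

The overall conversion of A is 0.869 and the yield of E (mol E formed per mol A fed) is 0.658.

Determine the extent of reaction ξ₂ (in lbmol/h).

Yield of E: 1ξ₁ / 405 = 0.658 → ξ₁ = 266.5 lbmol/h.
Conversion of A: 1ξ₁ + 1ξ₂ = 0.869 × 405 = 351.9 → ξ₂ = 85.45 lbmol/h.
Outlet amounts (n = n₀ + Σ ν·ξ):
  A: 405 − 1(266.5) − 1(85.45) = 53.06
  E: 0 + 1(266.5) = 266.5
  C: 0 + 2(85.45) = 170.9
  D: 0 + 2(85.45) = 170.9

ξ₂ = 85.5 lbmol/h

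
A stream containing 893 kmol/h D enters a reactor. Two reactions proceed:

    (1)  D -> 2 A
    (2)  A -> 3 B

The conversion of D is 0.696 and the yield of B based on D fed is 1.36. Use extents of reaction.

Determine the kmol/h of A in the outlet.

838 kmol/h

Conversion of D: D consumed = 1ξ₁ = 0.696 × 893 → ξ₁ = 621.5 kmol/h.
Yield of B: 3ξ₂ / 893 = 1.36 → ξ₂ = 404.8 kmol/h.
Outlet amounts (n = n₀ + Σ ν·ξ):
  D: 893 − 1(621.5) = 271.5
  A: 0 + 2(621.5) − 1(404.8) = 838.2
  B: 0 + 3(404.8) = 1214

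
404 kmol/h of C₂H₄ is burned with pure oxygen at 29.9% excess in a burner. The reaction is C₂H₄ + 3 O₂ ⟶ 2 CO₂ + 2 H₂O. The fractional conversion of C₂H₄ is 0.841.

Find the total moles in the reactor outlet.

Stoichiometric O₂ = 3 × 404 = 1212 kmol/h; O₂ fed = 1212 × 1.299 = 1574 kmol/h.
Fuel reacted = 0.841 × 404 → ξ = 339.8 kmol/h.
Outlet (n = n₀ + ν ξ):
  C₂H₄: 404 − 1(339.8) = 64.24
  O₂: 1574 − 3(339.8) = 555.1
  CO₂: 0 + 2(339.8) = 679.5
  H₂O: 0 + 2(339.8) = 679.5
Total out = 64.24 + 555.1 + 679.5 + 679.5 = 1978 kmol/h.

1980 kmol/h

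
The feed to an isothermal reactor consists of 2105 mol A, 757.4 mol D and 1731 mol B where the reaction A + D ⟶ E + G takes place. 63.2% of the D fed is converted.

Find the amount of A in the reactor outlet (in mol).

1630 mol

D reacted = 0.632 × 757.4 = 478.7 mol; ν_D = −1, so ξ = 478.7/1 = 478.7 mol.
Outlet amounts (n = n₀ + ν ξ):
  A: 2105 − 1(478.7) = 1626
  D: 757.4 − 1(478.7) = 278.7
  E: 0 + 1(478.7) = 478.7
  G: 0 + 1(478.7) = 478.7
  B: 1731 (inert)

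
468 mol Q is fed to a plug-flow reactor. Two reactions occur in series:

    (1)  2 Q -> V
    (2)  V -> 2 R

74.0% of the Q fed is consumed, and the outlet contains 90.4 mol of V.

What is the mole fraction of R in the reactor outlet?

0.438

Conversion of Q: Q consumed = 2ξ₁ = 0.74 × 468 → ξ₁ = 173.2 mol.
V balance: n_V = 0 + 1ξ₁ − 1ξ₂ = 90.4 → ξ₂ = (1·173.2 − 90.4)/1 = 82.76 mol.
Outlet amounts (n = n₀ + Σ ν·ξ):
  Q: 468 − 2(173.2) = 121.7
  V: 0 + 1(173.2) − 1(82.76) = 90.4
  R: 0 + 2(82.76) = 165.5
Total out = 377.6 mol; y_R = 165.5 / 377.6 = 0.4383.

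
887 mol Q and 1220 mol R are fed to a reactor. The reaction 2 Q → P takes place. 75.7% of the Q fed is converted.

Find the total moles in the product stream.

Q reacted = 0.757 × 887 = 671.5 mol; ν_Q = −2, so ξ = 671.5/2 = 335.7 mol.
Outlet amounts (n = n₀ + ν ξ):
  Q: 887 − 2(335.7) = 215.5
  P: 0 + 1(335.7) = 335.7
  R: 1220 (inert)
Total out = 215.5 + 335.7 + 1220 = 1771 mol.

1770 mol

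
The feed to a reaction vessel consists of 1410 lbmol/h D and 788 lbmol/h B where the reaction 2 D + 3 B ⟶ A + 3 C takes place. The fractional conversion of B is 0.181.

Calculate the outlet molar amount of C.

B reacted = 0.181 × 788 = 142.6 lbmol/h; ν_B = −3, so ξ = 142.6/3 = 47.54 lbmol/h.
Outlet amounts (n = n₀ + ν ξ):
  D: 1410 − 2(47.54) = 1315
  B: 788 − 3(47.54) = 645.4
  A: 0 + 1(47.54) = 47.54
  C: 0 + 3(47.54) = 142.6

143 lbmol/h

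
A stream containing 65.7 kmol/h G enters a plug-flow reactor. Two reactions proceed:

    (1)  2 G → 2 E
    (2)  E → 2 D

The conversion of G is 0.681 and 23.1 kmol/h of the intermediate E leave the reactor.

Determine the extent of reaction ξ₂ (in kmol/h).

ξ₂ = 21.6 kmol/h

Conversion of G: G consumed = 2ξ₁ = 0.681 × 65.7 → ξ₁ = 22.37 kmol/h.
E balance: n_E = 0 + 2ξ₁ − 1ξ₂ = 23.1 → ξ₂ = (2·22.37 − 23.1)/1 = 21.64 kmol/h.
Outlet amounts (n = n₀ + Σ ν·ξ):
  G: 65.7 − 2(22.37) = 20.96
  E: 0 + 2(22.37) − 1(21.64) = 23.1
  D: 0 + 2(21.64) = 43.28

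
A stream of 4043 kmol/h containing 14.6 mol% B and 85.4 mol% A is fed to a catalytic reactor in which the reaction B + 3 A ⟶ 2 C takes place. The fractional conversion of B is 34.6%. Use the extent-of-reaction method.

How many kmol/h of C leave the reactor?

408 kmol/h

B reacted = 0.346 × 590.3 = 204.2 kmol/h; ν_B = −1, so ξ = 204.2/1 = 204.2 kmol/h.
Outlet amounts (n = n₀ + ν ξ):
  B: 590.3 − 1(204.2) = 386
  A: 3453 − 3(204.2) = 2840
  C: 0 + 2(204.2) = 408.5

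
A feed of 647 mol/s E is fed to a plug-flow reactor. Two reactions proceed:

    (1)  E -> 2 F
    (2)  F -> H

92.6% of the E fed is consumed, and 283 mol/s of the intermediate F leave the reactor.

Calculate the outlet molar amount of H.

Conversion of E: E consumed = 1ξ₁ = 0.926 × 647 → ξ₁ = 599.1 mol/s.
F balance: n_F = 0 + 2ξ₁ − 1ξ₂ = 283 → ξ₂ = (2·599.1 − 283)/1 = 915.2 mol/s.
Outlet amounts (n = n₀ + Σ ν·ξ):
  E: 647 − 1(599.1) = 47.88
  F: 0 + 2(599.1) − 1(915.2) = 283
  H: 0 + 1(915.2) = 915.2

915 mol/s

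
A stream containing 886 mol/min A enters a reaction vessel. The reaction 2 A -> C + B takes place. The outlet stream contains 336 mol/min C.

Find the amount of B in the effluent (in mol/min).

336 mol/min

For C: n = n₀ + 1ξ → 336 = 0 + 1ξ, giving ξ = 336 mol/min.
Outlet amounts (n = n₀ + ν ξ):
  A: 886 − 2(336) = 214
  C: 0 + 1(336) = 336
  B: 0 + 1(336) = 336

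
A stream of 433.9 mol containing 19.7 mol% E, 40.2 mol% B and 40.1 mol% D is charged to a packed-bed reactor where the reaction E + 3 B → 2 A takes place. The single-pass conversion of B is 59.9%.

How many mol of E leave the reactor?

B reacted = 0.599 × 174.4 = 104.5 mol; ν_B = −3, so ξ = 104.5/3 = 34.83 mol.
Outlet amounts (n = n₀ + ν ξ):
  E: 85.48 − 1(34.83) = 50.65
  B: 174.4 − 3(34.83) = 69.95
  A: 0 + 2(34.83) = 69.65
  D: 174 (inert)

50.7 mol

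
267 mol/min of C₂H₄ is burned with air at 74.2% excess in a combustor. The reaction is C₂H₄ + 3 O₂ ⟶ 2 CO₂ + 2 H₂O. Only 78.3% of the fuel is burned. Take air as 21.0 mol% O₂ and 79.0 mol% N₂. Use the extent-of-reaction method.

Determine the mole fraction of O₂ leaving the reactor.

0.111

Stoichiometric O₂ = 3 × 267 = 801 mol/min; O₂ fed = 801 × 1.742 = 1395 mol/min.
N₂ fed = 1395 × 79/21 = 5249 mol/min.
Fuel reacted = 0.783 × 267 → ξ = 209.1 mol/min.
Outlet (n = n₀ + ν ξ):
  C₂H₄: 267 − 1(209.1) = 57.94
  O₂: 1395 − 3(209.1) = 768.2
  N₂: 5249 (inert)
  CO₂: 0 + 2(209.1) = 418.1
  H₂O: 0 + 2(209.1) = 418.1
Total out = 6911 mol/min; y_O₂ = 768.2 / 6911 = 0.1111.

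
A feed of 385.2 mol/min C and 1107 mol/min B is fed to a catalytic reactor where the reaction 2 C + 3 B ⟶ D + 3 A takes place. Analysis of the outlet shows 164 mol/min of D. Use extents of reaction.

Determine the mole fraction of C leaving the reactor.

0.0431

For D: n = n₀ + 1ξ → 164 = 0 + 1ξ, giving ξ = 164 mol/min.
Outlet amounts (n = n₀ + ν ξ):
  C: 385.2 − 2(164) = 57.2
  B: 1107 − 3(164) = 615
  D: 0 + 1(164) = 164
  A: 0 + 3(164) = 492
Total out = 1328 mol/min; y_C = 57.2 / 1328 = 0.04307.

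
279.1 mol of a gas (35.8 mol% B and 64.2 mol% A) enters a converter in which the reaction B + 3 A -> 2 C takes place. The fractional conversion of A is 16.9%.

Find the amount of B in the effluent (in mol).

89.8 mol

A reacted = 0.169 × 179.2 = 30.28 mol; ν_A = −3, so ξ = 30.28/3 = 10.09 mol.
Outlet amounts (n = n₀ + ν ξ):
  B: 99.92 − 1(10.09) = 89.82
  A: 179.2 − 3(10.09) = 148.9
  C: 0 + 2(10.09) = 20.19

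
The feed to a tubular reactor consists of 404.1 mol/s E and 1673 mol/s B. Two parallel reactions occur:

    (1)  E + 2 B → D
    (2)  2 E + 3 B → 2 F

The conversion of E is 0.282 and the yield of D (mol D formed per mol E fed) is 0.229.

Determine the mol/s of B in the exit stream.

1460 mol/s

Yield of D: 1ξ₁ / 404.1 = 0.229 → ξ₁ = 92.54 mol/s.
Conversion of E: 1ξ₁ + 2ξ₂ = 0.282 × 404.1 = 114 → ξ₂ = 10.71 mol/s.
Outlet amounts (n = n₀ + Σ ν·ξ):
  E: 404.1 − 1(92.54) − 2(10.71) = 290.1
  B: 1673 − 2(92.54) − 3(10.71) = 1456
  D: 0 + 1(92.54) = 92.54
  F: 0 + 2(10.71) = 21.42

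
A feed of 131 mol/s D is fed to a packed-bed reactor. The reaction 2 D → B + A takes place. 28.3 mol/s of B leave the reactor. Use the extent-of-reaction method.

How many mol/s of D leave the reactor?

74.4 mol/s

For B: n = n₀ + 1ξ → 28.3 = 0 + 1ξ, giving ξ = 28.3 mol/s.
Outlet amounts (n = n₀ + ν ξ):
  D: 131 − 2(28.3) = 74.4
  B: 0 + 1(28.3) = 28.3
  A: 0 + 1(28.3) = 28.3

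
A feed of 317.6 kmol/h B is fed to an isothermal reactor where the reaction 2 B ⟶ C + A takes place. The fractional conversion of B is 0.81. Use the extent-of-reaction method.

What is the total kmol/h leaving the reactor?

B reacted = 0.81 × 317.6 = 257.3 kmol/h; ν_B = −2, so ξ = 257.3/2 = 128.6 kmol/h.
Outlet amounts (n = n₀ + ν ξ):
  B: 317.6 − 2(128.6) = 60.34
  C: 0 + 1(128.6) = 128.6
  A: 0 + 1(128.6) = 128.6
Total out = 60.34 + 128.6 + 128.6 = 317.6 kmol/h.

318 kmol/h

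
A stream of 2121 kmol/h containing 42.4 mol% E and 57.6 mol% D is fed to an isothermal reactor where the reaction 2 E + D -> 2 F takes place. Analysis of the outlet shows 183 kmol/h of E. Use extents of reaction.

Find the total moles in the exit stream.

For E: n = n₀ − 2ξ → 183 = 899.3 − 2ξ, giving ξ = 358.2 kmol/h.
Outlet amounts (n = n₀ + ν ξ):
  E: 899.3 − 2(358.2) = 183
  D: 1222 − 1(358.2) = 863.5
  F: 0 + 2(358.2) = 716.3
Total out = 183 + 863.5 + 716.3 = 1763 kmol/h.

1760 kmol/h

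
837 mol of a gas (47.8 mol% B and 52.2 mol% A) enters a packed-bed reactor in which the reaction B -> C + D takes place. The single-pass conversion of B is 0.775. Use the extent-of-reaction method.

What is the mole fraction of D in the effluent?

B reacted = 0.775 × 400.1 = 310.1 mol; ν_B = −1, so ξ = 310.1/1 = 310.1 mol.
Outlet amounts (n = n₀ + ν ξ):
  B: 400.1 − 1(310.1) = 90.02
  C: 0 + 1(310.1) = 310.1
  D: 0 + 1(310.1) = 310.1
  A: 436.9 (inert)
Total out = 1147 mol; y_D = 310.1 / 1147 = 0.2703.

0.27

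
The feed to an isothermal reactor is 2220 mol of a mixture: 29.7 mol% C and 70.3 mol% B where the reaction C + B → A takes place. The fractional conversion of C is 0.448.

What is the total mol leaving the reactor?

1920 mol

C reacted = 0.448 × 659.3 = 295.4 mol; ν_C = −1, so ξ = 295.4/1 = 295.4 mol.
Outlet amounts (n = n₀ + ν ξ):
  C: 659.3 − 1(295.4) = 364
  B: 1561 − 1(295.4) = 1265
  A: 0 + 1(295.4) = 295.4
Total out = 364 + 1265 + 295.4 = 1925 mol.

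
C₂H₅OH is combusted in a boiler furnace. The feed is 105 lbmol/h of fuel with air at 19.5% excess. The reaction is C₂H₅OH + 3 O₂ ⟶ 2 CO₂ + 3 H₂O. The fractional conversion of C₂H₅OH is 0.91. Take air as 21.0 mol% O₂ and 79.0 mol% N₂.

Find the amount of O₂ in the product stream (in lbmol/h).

Stoichiometric O₂ = 3 × 105 = 315 lbmol/h; O₂ fed = 315 × 1.195 = 376.4 lbmol/h.
N₂ fed = 376.4 × 79/21 = 1416 lbmol/h.
Fuel reacted = 0.91 × 105 → ξ = 95.55 lbmol/h.
Outlet (n = n₀ + ν ξ):
  C₂H₅OH: 105 − 1(95.55) = 9.45
  O₂: 376.4 − 3(95.55) = 89.78
  N₂: 1416 (inert)
  CO₂: 0 + 2(95.55) = 191.1
  H₂O: 0 + 3(95.55) = 286.6

89.8 lbmol/h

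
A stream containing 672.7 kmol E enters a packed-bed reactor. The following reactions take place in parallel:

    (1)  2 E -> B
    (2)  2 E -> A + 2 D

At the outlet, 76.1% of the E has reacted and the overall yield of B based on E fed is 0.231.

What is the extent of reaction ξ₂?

Yield of B: 1ξ₁ / 672.7 = 0.231 → ξ₁ = 155.4 kmol.
Conversion of E: 2ξ₁ + 2ξ₂ = 0.761 × 672.7 = 511.9 → ξ₂ = 100.6 kmol.
Outlet amounts (n = n₀ + Σ ν·ξ):
  E: 672.7 − 2(155.4) − 2(100.6) = 160.8
  B: 0 + 1(155.4) = 155.4
  A: 0 + 1(100.6) = 100.6
  D: 0 + 2(100.6) = 201.1

ξ₂ = 101 kmol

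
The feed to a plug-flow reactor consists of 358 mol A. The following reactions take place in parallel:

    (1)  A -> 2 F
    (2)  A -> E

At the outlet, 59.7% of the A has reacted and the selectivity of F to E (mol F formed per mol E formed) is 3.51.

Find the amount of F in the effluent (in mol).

272 mol

Conversion of A: A consumed = 0.597 × 358 = 213.7 mol = 1ξ₁ + 1ξ₂.
Selectivity: 2ξ₁ / (1ξ₂) = 3.51 → ξ₁ = 1.755 ξ₂.
Substitute: (1·1.755 + 1) ξ₂ = 213.7 → ξ₂ = 77.58 mol, ξ₁ = 136.1 mol.
Outlet amounts (n = n₀ + Σ ν·ξ):
  A: 358 − 1(136.1) − 1(77.58) = 144.3
  F: 0 + 2(136.1) = 272.3
  E: 0 + 1(77.58) = 77.58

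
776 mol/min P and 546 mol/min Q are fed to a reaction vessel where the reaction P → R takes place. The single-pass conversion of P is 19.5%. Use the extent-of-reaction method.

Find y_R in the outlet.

P reacted = 0.195 × 776 = 151.3 mol/min; ν_P = −1, so ξ = 151.3/1 = 151.3 mol/min.
Outlet amounts (n = n₀ + ν ξ):
  P: 776 − 1(151.3) = 624.7
  R: 0 + 1(151.3) = 151.3
  Q: 546 (inert)
Total out = 1322 mol/min; y_R = 151.3 / 1322 = 0.1145.

0.114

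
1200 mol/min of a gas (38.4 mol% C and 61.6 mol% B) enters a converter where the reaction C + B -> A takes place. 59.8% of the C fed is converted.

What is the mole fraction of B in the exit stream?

C reacted = 0.598 × 460.8 = 275.6 mol/min; ν_C = −1, so ξ = 275.6/1 = 275.6 mol/min.
Outlet amounts (n = n₀ + ν ξ):
  C: 460.8 − 1(275.6) = 185.2
  B: 739.2 − 1(275.6) = 463.6
  A: 0 + 1(275.6) = 275.6
Total out = 924.4 mol/min; y_B = 463.6 / 924.4 = 0.5015.

0.502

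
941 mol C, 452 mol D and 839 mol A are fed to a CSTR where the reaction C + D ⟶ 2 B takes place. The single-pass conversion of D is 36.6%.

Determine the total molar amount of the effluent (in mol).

2230 mol

D reacted = 0.366 × 452 = 165.4 mol; ν_D = −1, so ξ = 165.4/1 = 165.4 mol.
Outlet amounts (n = n₀ + ν ξ):
  C: 941 − 1(165.4) = 775.6
  D: 452 − 1(165.4) = 286.6
  B: 0 + 2(165.4) = 330.9
  A: 839 (inert)
Total out = 775.6 + 286.6 + 330.9 + 839 = 2232 mol.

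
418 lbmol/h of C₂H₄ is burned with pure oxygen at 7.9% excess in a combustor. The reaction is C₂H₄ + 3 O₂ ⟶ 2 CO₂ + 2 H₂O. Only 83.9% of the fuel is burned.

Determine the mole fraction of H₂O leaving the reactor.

0.396

Stoichiometric O₂ = 3 × 418 = 1254 lbmol/h; O₂ fed = 1254 × 1.079 = 1353 lbmol/h.
Fuel reacted = 0.839 × 418 → ξ = 350.7 lbmol/h.
Outlet (n = n₀ + ν ξ):
  C₂H₄: 418 − 1(350.7) = 67.3
  O₂: 1353 − 3(350.7) = 301
  CO₂: 0 + 2(350.7) = 701.4
  H₂O: 0 + 2(350.7) = 701.4
Total out = 1771 lbmol/h; y_H₂O = 701.4 / 1771 = 0.396.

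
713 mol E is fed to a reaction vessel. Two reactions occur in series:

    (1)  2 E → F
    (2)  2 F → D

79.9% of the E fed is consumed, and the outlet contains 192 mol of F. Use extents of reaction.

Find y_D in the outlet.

0.122

Conversion of E: E consumed = 2ξ₁ = 0.799 × 713 → ξ₁ = 284.8 mol.
F balance: n_F = 0 + 1ξ₁ − 2ξ₂ = 192 → ξ₂ = (1·284.8 − 192)/2 = 46.42 mol.
Outlet amounts (n = n₀ + Σ ν·ξ):
  E: 713 − 2(284.8) = 143.3
  F: 0 + 1(284.8) − 2(46.42) = 192
  D: 0 + 1(46.42) = 46.42
Total out = 381.7 mol; y_D = 46.42 / 381.7 = 0.1216.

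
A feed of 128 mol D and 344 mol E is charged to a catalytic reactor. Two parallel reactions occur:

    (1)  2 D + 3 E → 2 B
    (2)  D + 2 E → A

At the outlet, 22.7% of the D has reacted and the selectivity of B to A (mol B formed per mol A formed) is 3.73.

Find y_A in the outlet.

0.0144

Conversion of D: D consumed = 0.227 × 128 = 29.06 mol = 2ξ₁ + 1ξ₂.
Selectivity: 2ξ₁ / (1ξ₂) = 3.73 → ξ₁ = 1.865 ξ₂.
Substitute: (2·1.865 + 1) ξ₂ = 29.06 → ξ₂ = 6.143 mol, ξ₁ = 11.46 mol.
Outlet amounts (n = n₀ + Σ ν·ξ):
  D: 128 − 2(11.46) − 1(6.143) = 98.94
  E: 344 − 3(11.46) − 2(6.143) = 297.3
  B: 0 + 2(11.46) = 22.91
  A: 0 + 1(6.143) = 6.143
Total out = 425.3 mol; y_A = 6.143 / 425.3 = 0.01444.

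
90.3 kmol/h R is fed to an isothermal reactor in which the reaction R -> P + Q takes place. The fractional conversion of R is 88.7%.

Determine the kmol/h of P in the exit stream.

80.1 kmol/h

R reacted = 0.887 × 90.3 = 80.1 kmol/h; ν_R = −1, so ξ = 80.1/1 = 80.1 kmol/h.
Outlet amounts (n = n₀ + ν ξ):
  R: 90.3 − 1(80.1) = 10.2
  P: 0 + 1(80.1) = 80.1
  Q: 0 + 1(80.1) = 80.1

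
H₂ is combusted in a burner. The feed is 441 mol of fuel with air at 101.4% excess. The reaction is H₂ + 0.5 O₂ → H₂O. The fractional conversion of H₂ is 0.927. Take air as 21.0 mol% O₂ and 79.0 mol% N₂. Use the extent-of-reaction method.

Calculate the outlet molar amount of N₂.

1670 mol

Stoichiometric O₂ = 0.5 × 441 = 220.5 mol; O₂ fed = 220.5 × 2.014 = 444.1 mol.
N₂ fed = 444.1 × 79/21 = 1671 mol.
Fuel reacted = 0.927 × 441 → ξ = 408.8 mol.
Outlet (n = n₀ + ν ξ):
  H₂: 441 − 1(408.8) = 32.19
  O₂: 444.1 − 0.5(408.8) = 239.7
  N₂: 1671 (inert)
  H₂O: 0 + 1(408.8) = 408.8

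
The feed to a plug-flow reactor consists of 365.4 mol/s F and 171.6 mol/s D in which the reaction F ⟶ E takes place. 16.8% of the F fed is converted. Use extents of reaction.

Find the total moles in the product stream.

F reacted = 0.168 × 365.4 = 61.39 mol/s; ν_F = −1, so ξ = 61.39/1 = 61.39 mol/s.
Outlet amounts (n = n₀ + ν ξ):
  F: 365.4 − 1(61.39) = 304
  E: 0 + 1(61.39) = 61.39
  D: 171.6 (inert)
Total out = 304 + 61.39 + 171.6 = 537 mol/s.

537 mol/s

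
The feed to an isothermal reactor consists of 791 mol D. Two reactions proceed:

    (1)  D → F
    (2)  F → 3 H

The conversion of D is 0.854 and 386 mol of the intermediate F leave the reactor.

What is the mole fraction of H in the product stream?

Conversion of D: D consumed = 1ξ₁ = 0.854 × 791 → ξ₁ = 675.5 mol.
F balance: n_F = 0 + 1ξ₁ − 1ξ₂ = 386 → ξ₂ = (1·675.5 − 386)/1 = 289.5 mol.
Outlet amounts (n = n₀ + Σ ν·ξ):
  D: 791 − 1(675.5) = 115.5
  F: 0 + 1(675.5) − 1(289.5) = 386
  H: 0 + 3(289.5) = 868.5
Total out = 1370 mol; y_H = 868.5 / 1370 = 0.634.

0.634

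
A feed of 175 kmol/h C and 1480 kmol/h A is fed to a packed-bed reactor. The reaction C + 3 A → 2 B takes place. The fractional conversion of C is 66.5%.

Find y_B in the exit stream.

C reacted = 0.665 × 175 = 116.4 kmol/h; ν_C = −1, so ξ = 116.4/1 = 116.4 kmol/h.
Outlet amounts (n = n₀ + ν ξ):
  C: 175 − 1(116.4) = 58.62
  A: 1480 − 3(116.4) = 1131
  B: 0 + 2(116.4) = 232.8
Total out = 1422 kmol/h; y_B = 232.8 / 1422 = 0.1636.

0.164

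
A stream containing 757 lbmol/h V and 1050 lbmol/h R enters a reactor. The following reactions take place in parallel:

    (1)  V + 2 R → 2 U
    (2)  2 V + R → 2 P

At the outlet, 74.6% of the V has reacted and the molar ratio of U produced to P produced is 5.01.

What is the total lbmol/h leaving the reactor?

1320 lbmol/h

Conversion of V: V consumed = 0.746 × 757 = 564.7 lbmol/h = 1ξ₁ + 2ξ₂.
Selectivity: 2ξ₁ / (2ξ₂) = 5.01 → ξ₁ = 5.01 ξ₂.
Substitute: (1·5.01 + 2) ξ₂ = 564.7 → ξ₂ = 80.56 lbmol/h, ξ₁ = 403.6 lbmol/h.
Outlet amounts (n = n₀ + Σ ν·ξ):
  V: 757 − 1(403.6) − 2(80.56) = 192.3
  R: 1050 − 2(403.6) − 1(80.56) = 162.2
  U: 0 + 2(403.6) = 807.2
  P: 0 + 2(80.56) = 161.1
Total out = 192.3 + 162.2 + 807.2 + 161.1 = 1323 lbmol/h.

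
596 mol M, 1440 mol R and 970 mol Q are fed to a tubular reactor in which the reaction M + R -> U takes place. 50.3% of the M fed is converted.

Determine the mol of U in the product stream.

300 mol

M reacted = 0.503 × 596 = 299.8 mol; ν_M = −1, so ξ = 299.8/1 = 299.8 mol.
Outlet amounts (n = n₀ + ν ξ):
  M: 596 − 1(299.8) = 296.2
  R: 1440 − 1(299.8) = 1140
  U: 0 + 1(299.8) = 299.8
  Q: 970 (inert)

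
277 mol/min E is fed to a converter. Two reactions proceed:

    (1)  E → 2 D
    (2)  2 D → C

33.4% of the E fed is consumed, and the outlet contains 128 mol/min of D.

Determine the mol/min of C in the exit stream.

28.5 mol/min

Conversion of E: E consumed = 1ξ₁ = 0.334 × 277 → ξ₁ = 92.52 mol/min.
D balance: n_D = 0 + 2ξ₁ − 2ξ₂ = 128 → ξ₂ = (2·92.52 − 128)/2 = 28.52 mol/min.
Outlet amounts (n = n₀ + Σ ν·ξ):
  E: 277 − 1(92.52) = 184.5
  D: 0 + 2(92.52) − 2(28.52) = 128
  C: 0 + 1(28.52) = 28.52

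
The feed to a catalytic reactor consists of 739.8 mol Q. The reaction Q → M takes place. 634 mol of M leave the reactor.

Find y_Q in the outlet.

For M: n = n₀ + 1ξ → 634 = 0 + 1ξ, giving ξ = 634 mol.
Outlet amounts (n = n₀ + ν ξ):
  Q: 739.8 − 1(634) = 105.8
  M: 0 + 1(634) = 634
Total out = 739.8 mol; y_Q = 105.8 / 739.8 = 0.143.

0.143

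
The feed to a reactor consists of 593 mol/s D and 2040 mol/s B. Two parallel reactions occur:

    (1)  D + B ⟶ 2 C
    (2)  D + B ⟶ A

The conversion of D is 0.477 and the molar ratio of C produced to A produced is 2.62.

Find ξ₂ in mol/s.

ξ₂ = 122 mol/s

Conversion of D: D consumed = 0.477 × 593 = 282.9 mol/s = 1ξ₁ + 1ξ₂.
Selectivity: 2ξ₁ / (1ξ₂) = 2.62 → ξ₁ = 1.31 ξ₂.
Substitute: (1·1.31 + 1) ξ₂ = 282.9 → ξ₂ = 122.5 mol/s, ξ₁ = 160.4 mol/s.
Outlet amounts (n = n₀ + Σ ν·ξ):
  D: 593 − 1(160.4) − 1(122.5) = 310.1
  B: 2040 − 1(160.4) − 1(122.5) = 1757
  C: 0 + 2(160.4) = 320.8
  A: 0 + 1(122.5) = 122.5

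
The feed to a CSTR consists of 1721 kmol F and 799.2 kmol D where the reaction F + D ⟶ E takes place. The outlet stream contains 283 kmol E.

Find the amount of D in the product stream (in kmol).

For E: n = n₀ + 1ξ → 283 = 0 + 1ξ, giving ξ = 283 kmol.
Outlet amounts (n = n₀ + ν ξ):
  F: 1721 − 1(283) = 1438
  D: 799.2 − 1(283) = 516.2
  E: 0 + 1(283) = 283

516 kmol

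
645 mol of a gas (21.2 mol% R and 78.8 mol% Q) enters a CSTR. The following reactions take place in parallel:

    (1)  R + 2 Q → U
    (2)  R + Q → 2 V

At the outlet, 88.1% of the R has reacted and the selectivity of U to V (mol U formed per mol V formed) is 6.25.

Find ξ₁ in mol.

Conversion of R: R consumed = 0.881 × 136.7 = 120.5 mol = 1ξ₁ + 1ξ₂.
Selectivity: 1ξ₁ / (2ξ₂) = 6.25 → ξ₁ = 12.5 ξ₂.
Substitute: (1·12.5 + 1) ξ₂ = 120.5 → ξ₂ = 8.924 mol, ξ₁ = 111.5 mol.
Outlet amounts (n = n₀ + Σ ν·ξ):
  R: 136.7 − 1(111.5) − 1(8.924) = 16.27
  Q: 508.3 − 2(111.5) − 1(8.924) = 276.2
  U: 0 + 1(111.5) = 111.5
  V: 0 + 2(8.924) = 17.85

ξ₁ = 112 mol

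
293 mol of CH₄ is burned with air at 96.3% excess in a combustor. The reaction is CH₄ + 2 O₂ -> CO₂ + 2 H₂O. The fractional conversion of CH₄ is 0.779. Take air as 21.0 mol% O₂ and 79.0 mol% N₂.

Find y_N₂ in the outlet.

Stoichiometric O₂ = 2 × 293 = 586 mol; O₂ fed = 586 × 1.963 = 1150 mol.
N₂ fed = 1150 × 79/21 = 4327 mol.
Fuel reacted = 0.779 × 293 → ξ = 228.2 mol.
Outlet (n = n₀ + ν ξ):
  CH₄: 293 − 1(228.2) = 64.75
  O₂: 1150 − 2(228.2) = 693.8
  N₂: 4327 (inert)
  CO₂: 0 + 1(228.2) = 228.2
  H₂O: 0 + 2(228.2) = 456.5
Total out = 5771 mol; y_N₂ = 4327 / 5771 = 0.7499.

0.75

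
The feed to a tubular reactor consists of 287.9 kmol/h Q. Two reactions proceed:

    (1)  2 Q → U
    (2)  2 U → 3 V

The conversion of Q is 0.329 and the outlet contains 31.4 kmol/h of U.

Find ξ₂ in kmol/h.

Conversion of Q: Q consumed = 2ξ₁ = 0.329 × 287.9 → ξ₁ = 47.36 kmol/h.
U balance: n_U = 0 + 1ξ₁ − 2ξ₂ = 31.4 → ξ₂ = (1·47.36 − 31.4)/2 = 7.98 kmol/h.
Outlet amounts (n = n₀ + Σ ν·ξ):
  Q: 287.9 − 2(47.36) = 193.2
  U: 0 + 1(47.36) − 2(7.98) = 31.4
  V: 0 + 3(7.98) = 23.94

ξ₂ = 7.98 kmol/h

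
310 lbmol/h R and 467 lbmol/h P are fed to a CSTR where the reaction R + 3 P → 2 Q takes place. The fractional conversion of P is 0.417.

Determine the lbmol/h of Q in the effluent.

130 lbmol/h

P reacted = 0.417 × 467 = 194.7 lbmol/h; ν_P = −3, so ξ = 194.7/3 = 64.91 lbmol/h.
Outlet amounts (n = n₀ + ν ξ):
  R: 310 − 1(64.91) = 245.1
  P: 467 − 3(64.91) = 272.3
  Q: 0 + 2(64.91) = 129.8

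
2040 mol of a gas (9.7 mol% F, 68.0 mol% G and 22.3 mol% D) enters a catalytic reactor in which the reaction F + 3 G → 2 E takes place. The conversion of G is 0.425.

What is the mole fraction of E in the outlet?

G reacted = 0.425 × 1387 = 589.6 mol; ν_G = −3, so ξ = 589.6/3 = 196.5 mol.
Outlet amounts (n = n₀ + ν ξ):
  F: 197.9 − 1(196.5) = 1.36
  G: 1387 − 3(196.5) = 797.6
  E: 0 + 2(196.5) = 393
  D: 454.9 (inert)
Total out = 1647 mol; y_E = 393 / 1647 = 0.2386.

0.239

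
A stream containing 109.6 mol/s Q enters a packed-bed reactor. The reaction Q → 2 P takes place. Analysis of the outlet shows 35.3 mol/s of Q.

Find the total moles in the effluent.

184 mol/s

For Q: n = n₀ − 1ξ → 35.3 = 109.6 − 1ξ, giving ξ = 74.3 mol/s.
Outlet amounts (n = n₀ + ν ξ):
  Q: 109.6 − 1(74.3) = 35.3
  P: 0 + 2(74.3) = 148.6
Total out = 35.3 + 148.6 = 183.9 mol/s.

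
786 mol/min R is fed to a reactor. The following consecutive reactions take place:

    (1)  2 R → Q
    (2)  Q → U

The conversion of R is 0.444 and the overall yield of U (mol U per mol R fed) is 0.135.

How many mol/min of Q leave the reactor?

68.4 mol/min

Conversion of R: R consumed = 2ξ₁ = 0.444 × 786 → ξ₁ = 174.5 mol/min.
Yield of U: 1ξ₂ / 786 = 0.135 → ξ₂ = 106.1 mol/min.
Outlet amounts (n = n₀ + Σ ν·ξ):
  R: 786 − 2(174.5) = 437
  Q: 0 + 1(174.5) − 1(106.1) = 68.38
  U: 0 + 1(106.1) = 106.1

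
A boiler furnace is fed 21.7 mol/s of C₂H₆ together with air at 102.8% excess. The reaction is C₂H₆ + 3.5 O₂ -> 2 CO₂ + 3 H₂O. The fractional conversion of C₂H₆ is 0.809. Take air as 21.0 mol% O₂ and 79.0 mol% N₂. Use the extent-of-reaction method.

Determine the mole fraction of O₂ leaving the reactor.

Stoichiometric O₂ = 3.5 × 21.7 = 75.95 mol/s; O₂ fed = 75.95 × 2.028 = 154 mol/s.
N₂ fed = 154 × 79/21 = 579.4 mol/s.
Fuel reacted = 0.809 × 21.7 → ξ = 17.56 mol/s.
Outlet (n = n₀ + ν ξ):
  C₂H₆: 21.7 − 1(17.56) = 4.145
  O₂: 154 − 3.5(17.56) = 92.58
  N₂: 579.4 (inert)
  CO₂: 0 + 2(17.56) = 35.11
  H₂O: 0 + 3(17.56) = 52.67
Total out = 763.9 mol/s; y_O₂ = 92.58 / 763.9 = 0.1212.

0.121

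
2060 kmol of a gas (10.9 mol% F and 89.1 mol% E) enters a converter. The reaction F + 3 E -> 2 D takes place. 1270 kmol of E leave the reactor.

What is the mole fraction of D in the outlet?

0.224

For E: n = n₀ − 3ξ → 1270 = 1835 − 3ξ, giving ξ = 188.5 kmol.
Outlet amounts (n = n₀ + ν ξ):
  F: 224.5 − 1(188.5) = 36.05
  E: 1835 − 3(188.5) = 1270
  D: 0 + 2(188.5) = 377
Total out = 1683 kmol; y_D = 377 / 1683 = 0.224.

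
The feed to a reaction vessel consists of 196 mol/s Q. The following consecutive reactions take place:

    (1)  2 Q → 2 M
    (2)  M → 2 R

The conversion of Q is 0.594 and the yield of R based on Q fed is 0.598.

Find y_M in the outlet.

0.227

Conversion of Q: Q consumed = 2ξ₁ = 0.594 × 196 → ξ₁ = 58.21 mol/s.
Yield of R: 2ξ₂ / 196 = 0.598 → ξ₂ = 58.6 mol/s.
Outlet amounts (n = n₀ + Σ ν·ξ):
  Q: 196 − 2(58.21) = 79.58
  M: 0 + 2(58.21) − 1(58.6) = 57.82
  R: 0 + 2(58.6) = 117.2
Total out = 254.6 mol/s; y_M = 57.82 / 254.6 = 0.2271.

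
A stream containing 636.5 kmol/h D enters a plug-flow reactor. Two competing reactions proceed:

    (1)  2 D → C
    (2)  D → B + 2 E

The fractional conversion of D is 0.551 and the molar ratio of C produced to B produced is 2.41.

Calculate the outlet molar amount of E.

121 kmol/h

Conversion of D: D consumed = 0.551 × 636.5 = 350.7 kmol/h = 2ξ₁ + 1ξ₂.
Selectivity: 1ξ₁ / (1ξ₂) = 2.41 → ξ₁ = 2.41 ξ₂.
Substitute: (2·2.41 + 1) ξ₂ = 350.7 → ξ₂ = 60.26 kmol/h, ξ₁ = 145.2 kmol/h.
Outlet amounts (n = n₀ + Σ ν·ξ):
  D: 636.5 − 2(145.2) − 1(60.26) = 285.8
  C: 0 + 1(145.2) = 145.2
  B: 0 + 1(60.26) = 60.26
  E: 0 + 2(60.26) = 120.5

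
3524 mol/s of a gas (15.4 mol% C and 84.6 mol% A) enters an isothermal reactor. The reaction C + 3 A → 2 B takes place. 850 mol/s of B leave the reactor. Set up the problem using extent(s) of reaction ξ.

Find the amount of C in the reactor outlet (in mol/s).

118 mol/s

For B: n = n₀ + 2ξ → 850 = 0 + 2ξ, giving ξ = 425 mol/s.
Outlet amounts (n = n₀ + ν ξ):
  C: 542.7 − 1(425) = 117.7
  A: 2981 − 3(425) = 1706
  B: 0 + 2(425) = 850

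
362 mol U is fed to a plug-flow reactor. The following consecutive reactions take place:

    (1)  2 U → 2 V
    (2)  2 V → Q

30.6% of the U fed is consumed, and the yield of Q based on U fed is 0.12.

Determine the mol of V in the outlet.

23.9 mol

Conversion of U: U consumed = 2ξ₁ = 0.306 × 362 → ξ₁ = 55.39 mol.
Yield of Q: 1ξ₂ / 362 = 0.12 → ξ₂ = 43.44 mol.
Outlet amounts (n = n₀ + Σ ν·ξ):
  U: 362 − 2(55.39) = 251.2
  V: 0 + 2(55.39) − 2(43.44) = 23.89
  Q: 0 + 1(43.44) = 43.44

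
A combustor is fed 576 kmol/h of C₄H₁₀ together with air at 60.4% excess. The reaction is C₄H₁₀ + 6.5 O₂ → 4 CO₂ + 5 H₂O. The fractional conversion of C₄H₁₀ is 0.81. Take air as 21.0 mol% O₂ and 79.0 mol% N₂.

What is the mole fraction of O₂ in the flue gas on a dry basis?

0.108

Stoichiometric O₂ = 6.5 × 576 = 3744 kmol/h; O₂ fed = 3744 × 1.604 = 6005 kmol/h.
N₂ fed = 6005 × 79/21 = 22590 kmol/h.
Fuel reacted = 0.81 × 576 → ξ = 466.6 kmol/h.
Outlet (n = n₀ + ν ξ):
  C₄H₁₀: 576 − 1(466.6) = 109.4
  O₂: 6005 − 6.5(466.6) = 2973
  N₂: 22590 (inert)
  CO₂: 0 + 4(466.6) = 1866
  H₂O: 0 + 5(466.6) = 2333
Dry total = 27540 kmol/h; y_O₂ (dry) = 2973 / 27540 = 0.1079.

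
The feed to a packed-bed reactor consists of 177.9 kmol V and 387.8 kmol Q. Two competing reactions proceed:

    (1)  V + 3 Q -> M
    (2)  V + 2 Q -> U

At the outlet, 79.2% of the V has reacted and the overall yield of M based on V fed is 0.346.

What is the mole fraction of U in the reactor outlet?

0.357

Yield of M: 1ξ₁ / 177.9 = 0.346 → ξ₁ = 61.55 kmol.
Conversion of V: 1ξ₁ + 1ξ₂ = 0.792 × 177.9 = 140.9 → ξ₂ = 79.34 kmol.
Outlet amounts (n = n₀ + Σ ν·ξ):
  V: 177.9 − 1(61.55) − 1(79.34) = 37
  Q: 387.8 − 3(61.55) − 2(79.34) = 44.45
  M: 0 + 1(61.55) = 61.55
  U: 0 + 1(79.34) = 79.34
Total out = 222.4 kmol; y_U = 79.34 / 222.4 = 0.3568.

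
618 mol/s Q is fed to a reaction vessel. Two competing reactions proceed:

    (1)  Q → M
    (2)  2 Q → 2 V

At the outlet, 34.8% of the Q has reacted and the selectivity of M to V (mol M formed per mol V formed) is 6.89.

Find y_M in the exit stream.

0.304

Conversion of Q: Q consumed = 0.348 × 618 = 215.1 mol/s = 1ξ₁ + 2ξ₂.
Selectivity: 1ξ₁ / (2ξ₂) = 6.89 → ξ₁ = 13.78 ξ₂.
Substitute: (1·13.78 + 2) ξ₂ = 215.1 → ξ₂ = 13.63 mol/s, ξ₁ = 187.8 mol/s.
Outlet amounts (n = n₀ + Σ ν·ξ):
  Q: 618 − 1(187.8) − 2(13.63) = 402.9
  M: 0 + 1(187.8) = 187.8
  V: 0 + 2(13.63) = 27.26
Total out = 618 mol/s; y_M = 187.8 / 618 = 0.3039.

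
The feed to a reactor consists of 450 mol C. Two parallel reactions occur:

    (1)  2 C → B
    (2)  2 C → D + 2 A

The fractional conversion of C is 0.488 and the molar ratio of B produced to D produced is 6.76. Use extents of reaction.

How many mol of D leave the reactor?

14.1 mol

Conversion of C: C consumed = 0.488 × 450 = 219.6 mol = 2ξ₁ + 2ξ₂.
Selectivity: 1ξ₁ / (1ξ₂) = 6.76 → ξ₁ = 6.76 ξ₂.
Substitute: (2·6.76 + 2) ξ₂ = 219.6 → ξ₂ = 14.15 mol, ξ₁ = 95.65 mol.
Outlet amounts (n = n₀ + Σ ν·ξ):
  C: 450 − 2(95.65) − 2(14.15) = 230.4
  B: 0 + 1(95.65) = 95.65
  D: 0 + 1(14.15) = 14.15
  A: 0 + 2(14.15) = 28.3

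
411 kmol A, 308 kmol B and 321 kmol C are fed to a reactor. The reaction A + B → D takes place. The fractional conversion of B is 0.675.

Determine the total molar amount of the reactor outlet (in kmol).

832 kmol

B reacted = 0.675 × 308 = 207.9 kmol; ν_B = −1, so ξ = 207.9/1 = 207.9 kmol.
Outlet amounts (n = n₀ + ν ξ):
  A: 411 − 1(207.9) = 203.1
  B: 308 − 1(207.9) = 100.1
  D: 0 + 1(207.9) = 207.9
  C: 321 (inert)
Total out = 203.1 + 100.1 + 207.9 + 321 = 832.1 kmol.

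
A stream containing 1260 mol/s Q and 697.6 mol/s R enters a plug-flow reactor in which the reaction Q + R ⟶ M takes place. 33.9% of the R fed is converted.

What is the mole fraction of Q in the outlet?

R reacted = 0.339 × 697.6 = 236.5 mol/s; ν_R = −1, so ξ = 236.5/1 = 236.5 mol/s.
Outlet amounts (n = n₀ + ν ξ):
  Q: 1260 − 1(236.5) = 1024
  R: 697.6 − 1(236.5) = 461.1
  M: 0 + 1(236.5) = 236.5
Total out = 1721 mol/s; y_Q = 1024 / 1721 = 0.5947.

0.595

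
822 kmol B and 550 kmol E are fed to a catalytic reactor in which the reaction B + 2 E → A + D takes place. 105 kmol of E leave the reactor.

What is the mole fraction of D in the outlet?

For E: n = n₀ − 2ξ → 105 = 550 − 2ξ, giving ξ = 222.5 kmol.
Outlet amounts (n = n₀ + ν ξ):
  B: 822 − 1(222.5) = 599.5
  E: 550 − 2(222.5) = 105
  A: 0 + 1(222.5) = 222.5
  D: 0 + 1(222.5) = 222.5
Total out = 1150 kmol; y_D = 222.5 / 1150 = 0.1936.

0.194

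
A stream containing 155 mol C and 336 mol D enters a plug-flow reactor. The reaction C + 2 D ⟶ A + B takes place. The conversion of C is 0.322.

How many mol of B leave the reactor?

49.9 mol

C reacted = 0.322 × 155 = 49.91 mol; ν_C = −1, so ξ = 49.91/1 = 49.91 mol.
Outlet amounts (n = n₀ + ν ξ):
  C: 155 − 1(49.91) = 105.1
  D: 336 − 2(49.91) = 236.2
  A: 0 + 1(49.91) = 49.91
  B: 0 + 1(49.91) = 49.91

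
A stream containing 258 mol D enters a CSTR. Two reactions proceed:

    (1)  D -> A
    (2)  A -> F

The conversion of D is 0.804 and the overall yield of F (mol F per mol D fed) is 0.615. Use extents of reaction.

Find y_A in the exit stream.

0.189

Conversion of D: D consumed = 1ξ₁ = 0.804 × 258 → ξ₁ = 207.4 mol.
Yield of F: 1ξ₂ / 258 = 0.615 → ξ₂ = 158.7 mol.
Outlet amounts (n = n₀ + Σ ν·ξ):
  D: 258 − 1(207.4) = 50.57
  A: 0 + 1(207.4) − 1(158.7) = 48.76
  F: 0 + 1(158.7) = 158.7
Total out = 258 mol; y_A = 48.76 / 258 = 0.189.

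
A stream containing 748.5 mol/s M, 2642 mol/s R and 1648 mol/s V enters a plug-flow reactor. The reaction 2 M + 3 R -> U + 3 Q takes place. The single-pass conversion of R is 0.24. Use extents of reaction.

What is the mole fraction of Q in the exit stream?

0.131

R reacted = 0.24 × 2642 = 634.1 mol/s; ν_R = −3, so ξ = 634.1/3 = 211.4 mol/s.
Outlet amounts (n = n₀ + ν ξ):
  M: 748.5 − 2(211.4) = 325.8
  R: 2642 − 3(211.4) = 2008
  U: 0 + 1(211.4) = 211.4
  Q: 0 + 3(211.4) = 634.1
  V: 1648 (inert)
Total out = 4827 mol/s; y_Q = 634.1 / 4827 = 0.1314.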